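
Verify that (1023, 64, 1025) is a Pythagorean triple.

Compute a² + b² = 1023² + 64² = 1046529 + 4096 = 1050625
Compute c² = 1025² = 1050625
Since 1050625 = 1050625, confirmed.

Yes, it is a Pythagorean triple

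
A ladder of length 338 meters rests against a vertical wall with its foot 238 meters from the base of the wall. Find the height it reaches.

The ladder, wall, and ground form a right triangle with hypotenuse 338 and one leg 238.
By the Pythagorean theorem: h² = 338² - 238² = 114244 - 56644 = 57600
h = √57600 = 240 meters

240 meters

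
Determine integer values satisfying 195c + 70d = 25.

Step 1: Check solvability.
gcd(195, 70) = 5
Since 5 divides 25, solutions exist.

Step 2: Apply extended Euclidean algorithm to find gcd.
We find integers such that 195*x0 + 70*y0 = 5

Step 3: Scale the particular solution.
Multiply by 25/5 = 5:
c = -25, d = 70

Step 4: Verify.
195*(-25) + 70*(70) = 25 = 25 ✓

c = -25, d = 70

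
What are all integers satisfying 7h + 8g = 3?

Step 1: Compute gcd(7, 8) = 1.
Since 1 divides 3, solutions exist.

Step 2: Find a particular solution using extended Euclidean algorithm.
We get h₀ = -3, g₀ = 3.
Check: 7*-3 + 8*3 = 3 = 3 ✓

Step 3: Write the general solution.
h = -3 + (8/1)t = -3 + 8t
g = 3 - (7/1)t = 3 - 7t
for any integer t.

h = -3 + 8t, g = 3 - 7t for integer t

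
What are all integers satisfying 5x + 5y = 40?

Step 1: Compute gcd(5, 5) = 5.
Since 5 divides 40, solutions exist.

Step 2: Find a particular solution using extended Euclidean algorithm.
We get x₀ = 0, y₀ = 8.
Check: 5*0 + 5*8 = 40 = 40 ✓

Step 3: Write the general solution.
x = 0 + (5/5)t = 0 + 1t
y = 8 - (5/5)t = 8 - 1t
for any integer t.

x = 0 + 1t, y = 8 - 1t for integer t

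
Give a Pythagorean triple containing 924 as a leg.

We need the other leg and hypotenuse such that 924² + x² = c².
Take x = 43, c = 925: 924² + 43² = 853776 + 1849 = 855625 = 925² ✓
Triple: (43, 924, 925)

(43, 924, 925)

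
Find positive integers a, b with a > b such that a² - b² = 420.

Factor: a² - b² = (a+b)(a-b) = 420.
We need two factors of 420 with the same parity.
Use a+b = 210 and a-b = 2 (product 210·2 = 420).
Adding: 2a = 212, so a = 106.
Subtracting: 2b = 208, so b = 104.
Check: 106² - 104² = 11236 - 10816 = 420 ✓

a = 106, b = 104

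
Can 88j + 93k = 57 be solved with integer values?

Step 1: Compute gcd(88, 93).
gcd(88, 93) = 1

Step 2: Check divisibility.
Does 1 divide 57? 57 = 1 x 57, so yes.

By the theorem on linear Diophantine equations, 88j + 93k = 57 has integer solutions if and only if gcd(88, 93) divides 57. Since 1 | 57, solutions exist.

Yes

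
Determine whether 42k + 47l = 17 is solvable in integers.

Step 1: Compute gcd(42, 47).
gcd(42, 47) = 1

Step 2: Check divisibility.
Does 1 divide 17? 17 = 1 x 17, so yes.

By the theorem on linear Diophantine equations, 42k + 47l = 17 has integer solutions if and only if gcd(42, 47) divides 17. Since 1 | 17, solutions exist.

Yes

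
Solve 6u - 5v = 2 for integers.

Step 1: Check solvability.
gcd(6, 5) = 1
Since 1 divides 2, solutions exist.

Step 2: Apply extended Euclidean algorithm to find gcd.
We find integers such that 6*x0 + 5*y0 = 1

Step 3: Scale the particular solution.
Multiply by 2/1 = 2:
u = 2, v = 2

Step 4: Verify.
6*(2) - 5*(2) = 2 = 2 ✓

u = 2, v = 2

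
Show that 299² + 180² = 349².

Compute a² + b²:
299² + 180² = 89401 + 32400 = 121801
Compute c²:
349² = 121801
Since 121801 = 121801, it is a Pythagorean triple.

Yes, it is a Pythagorean triple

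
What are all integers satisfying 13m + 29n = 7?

Step 1: Compute gcd(13, 29) = 1.
Since 1 divides 7, solutions exist.

Step 2: Find a particular solution using extended Euclidean algorithm.
We get m₀ = 63, n₀ = -28.
Check: 13*63 + 29*-28 = 7 = 7 ✓

Step 3: Write the general solution.
m = 63 + (29/1)t = 63 + 29t
n = -28 - (13/1)t = -28 - 13t
for any integer t.

m = 63 + 29t, n = -28 - 13t for integer t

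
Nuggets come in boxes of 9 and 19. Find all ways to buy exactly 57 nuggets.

We need non-negative integers (x, y) with 9x + 19y = 57.
For each x in 0..6, check if 57 - 9x is a non-negative multiple of 19.
x = 0: 19y = 57, y = 3 ✓

(0 boxes of 9, 3 boxes of 19)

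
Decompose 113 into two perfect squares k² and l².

We need to find integers k, l > 0 such that k² + l² = 113.
Trying k = 7: l² = 113 - 7² = 113 - 49 = 64
l = 8
Check: 7² + 8² = 49 + 64 = 113 ✓

113 = 7² + 8²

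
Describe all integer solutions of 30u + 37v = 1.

Step 1: Compute gcd(30, 37) = 1.
Since 1 divides 1, solutions exist.

Step 2: Find a particular solution using extended Euclidean algorithm.
We get u₀ = -16, v₀ = 13.
Check: 30*-16 + 37*13 = 1 = 1 ✓

Step 3: Write the general solution.
u = -16 + (37/1)t = -16 + 37t
v = 13 - (30/1)t = 13 - 30t
for any integer t.

u = -16 + 37t, v = 13 - 30t for integer t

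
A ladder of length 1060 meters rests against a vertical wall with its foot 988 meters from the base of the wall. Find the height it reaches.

The ladder, wall, and ground form a right triangle with hypotenuse 1060 and one leg 988.
By the Pythagorean theorem: h² = 1060² - 988² = 1123600 - 976144 = 147456
h = √147456 = 384 meters

384 meters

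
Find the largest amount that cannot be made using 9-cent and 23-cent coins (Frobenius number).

For two coprime denominations a and b, the Frobenius number (largest value not representable as a non-negative combination) is ab - a - b.
Here gcd(9, 23) = 1, so they are coprime.
F(9, 23) = 9·23 - 9 - 23 = 207 - 32 = 175

175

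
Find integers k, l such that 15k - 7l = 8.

Step 1: Check solvability.
gcd(15, 7) = 1
Since 1 divides 8, solutions exist.

Step 2: Apply extended Euclidean algorithm to find gcd.
We find integers such that 15*x0 + 7*y0 = 1

Step 3: Scale the particular solution.
Multiply by 8/1 = 8:
k = 8, l = 16

Step 4: Verify.
15*(8) - 7*(16) = 8 = 8 ✓

k = 8, l = 16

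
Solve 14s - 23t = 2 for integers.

Step 1: Check solvability.
gcd(14, 23) = 1
Since 1 divides 2, solutions exist.

Step 2: Apply extended Euclidean algorithm to find gcd.
We find integers such that 14*x0 + 23*y0 = 1

Step 3: Scale the particular solution.
Multiply by 2/1 = 2:
s = 10, t = 6

Step 4: Verify.
14*(10) - 23*(6) = 2 = 2 ✓

s = 10, t = 6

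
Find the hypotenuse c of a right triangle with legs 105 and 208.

c² = a² + b² = 105² + 208² = 11025 + 43264 = 54289
c = 233

233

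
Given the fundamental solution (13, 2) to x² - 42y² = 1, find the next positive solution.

Solutions to x² - Dy² = 1 are generated by powers of (x₀ + y₀√D).
The next solution satisfies x₁ + y₁√42 = (x₀ + y₀√42)², giving:
x₁ = x₀² + 42y₀² = 13² + 42·2² = 169 + 168 = 337
y₁ = 2x₀y₀ = 2·13·2 = 52

Verify: 337² - 42·52² = 113569 - 113568 = 1 ✓

x = 337, y = 52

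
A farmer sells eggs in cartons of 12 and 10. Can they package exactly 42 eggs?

We need non-negative a, b with 12a + 10b = 42.
gcd(12, 10) = 2 divides 42.
Try a = 1: 10b = 42 - 12 = 30, so b = 3.
One way: 1 cartons of 12 and 3 cartons of 10.

Yes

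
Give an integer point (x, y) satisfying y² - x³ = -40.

Try small integer x values and check whether x³ - 40 is a perfect square.
x = 14: x³ - 40 = 14³ - 40 = 2744 - 40 = 2704
Is 2704 a perfect square? 52² = 2704 ✓
So (x, y) = (14, -52) is a solution.

x = 14, y = -52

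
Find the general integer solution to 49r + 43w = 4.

Step 1: Compute gcd(49, 43) = 1.
Since 1 divides 4, solutions exist.

Step 2: Find a particular solution using extended Euclidean algorithm.
We get r₀ = -28, w₀ = 32.
Check: 49*-28 + 43*32 = 4 = 4 ✓

Step 3: Write the general solution.
r = -28 + (43/1)t = -28 + 43t
w = 32 - (49/1)t = 32 - 49t
for any integer t.

r = -28 + 43t, w = 32 - 49t for integer t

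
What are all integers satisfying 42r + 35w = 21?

Step 1: Compute gcd(42, 35) = 7.
Since 7 divides 21, solutions exist.

Step 2: Find a particular solution using extended Euclidean algorithm.
We get r₀ = 3, w₀ = -3.
Check: 42*3 + 35*-3 = 21 = 21 ✓

Step 3: Write the general solution.
r = 3 + (35/7)t = 3 + 5t
w = -3 - (42/7)t = -3 - 6t
for any integer t.

r = 3 + 5t, w = -3 - 6t for integer t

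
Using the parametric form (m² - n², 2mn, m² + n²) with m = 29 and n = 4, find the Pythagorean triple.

a = m² - n² = 29² - 4² = 841 - 16 = 825
b = 2mn = 2·29·4 = 232
c = m² + n² = 841 + 16 = 857
Verify: 825² + 232² = 680625 + 53824 = 734449 = 857² ✓

(825, 232, 857)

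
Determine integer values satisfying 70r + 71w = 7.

Step 1: Check solvability.
gcd(70, 71) = 1
Since 1 divides 7, solutions exist.

Step 2: Apply extended Euclidean algorithm to find gcd.
We find integers such that 70*x0 + 71*y0 = 1

Step 3: Scale the particular solution.
Multiply by 7/1 = 7:
r = -7, w = 7

Step 4: Verify.
70*(-7) + 71*(7) = 7 = 7 ✓

r = -7, w = 7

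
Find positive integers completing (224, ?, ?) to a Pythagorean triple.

We need the other leg and hypotenuse such that 224² + x² = c².
Take x = 207, c = 305: 224² + 207² = 50176 + 42849 = 93025 = 305² ✓
Triple: (207, 224, 305)

(207, 224, 305)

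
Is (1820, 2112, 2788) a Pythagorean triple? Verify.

Compute a² + b² = 1820² + 2112² = 3312400 + 4460544 = 7772944
Compute c² = 2788² = 7772944
Since 7772944 = 7772944, confirmed.

Yes, it is a Pythagorean triple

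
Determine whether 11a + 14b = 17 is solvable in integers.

Step 1: Compute gcd(11, 14).
gcd(11, 14) = 1

Step 2: Check divisibility.
Does 1 divide 17? 17 = 1 x 17, so yes.

By the theorem on linear Diophantine equations, 11a + 14b = 17 has integer solutions if and only if gcd(11, 14) divides 17. Since 1 | 17, solutions exist.

Yes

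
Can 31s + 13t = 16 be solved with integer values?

Step 1: Compute gcd(31, 13).
gcd(31, 13) = 1

Step 2: Check divisibility.
Does 1 divide 16? 16 = 1 x 16, so yes.

By the theorem on linear Diophantine equations, 31s + 13t = 16 has integer solutions if and only if gcd(31, 13) divides 16. Since 1 | 16, solutions exist.

Yes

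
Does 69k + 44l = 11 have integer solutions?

Step 1: Compute gcd(69, 44).
gcd(69, 44) = 1

Step 2: Check divisibility.
Does 1 divide 11? 11 = 1 x 11, so yes.

By the theorem on linear Diophantine equations, 69k + 44l = 11 has integer solutions if and only if gcd(69, 44) divides 11. Since 1 | 11, solutions exist.

Yes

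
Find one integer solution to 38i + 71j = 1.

Step 1: Check solvability.
gcd(38, 71) = 1
Since 1 divides 1, solutions exist.

Step 2: Apply extended Euclidean algorithm to find gcd.
We find integers such that 38*x0 + 71*y0 = 1

Step 3: Scale the particular solution.
Multiply by 1/1 = 1:
i = -28, j = 15

Step 4: Verify.
38*(-28) + 71*(15) = 1 = 1 ✓

i = -28, j = 15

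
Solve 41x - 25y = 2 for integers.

Step 1: Check solvability.
gcd(41, 25) = 1
Since 1 divides 2, solutions exist.

Step 2: Apply extended Euclidean algorithm to find gcd.
We find integers such that 41*x0 + 25*y0 = 1

Step 3: Scale the particular solution.
Multiply by 2/1 = 2:
x = 22, y = 36

Step 4: Verify.
41*(22) - 25*(36) = 2 = 2 ✓

x = 22, y = 36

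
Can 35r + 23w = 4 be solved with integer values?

Step 1: Compute gcd(35, 23).
gcd(35, 23) = 1

Step 2: Check divisibility.
Does 1 divide 4? 4 = 1 x 4, so yes.

By the theorem on linear Diophantine equations, 35r + 23w = 4 has integer solutions if and only if gcd(35, 23) divides 4. Since 1 | 4, solutions exist.

Yes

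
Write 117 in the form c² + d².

We need to find integers c, d > 0 such that c² + d² = 117.
Trying c = 6: d² = 117 - 6² = 117 - 36 = 81
d = 9
Check: 6² + 9² = 36 + 81 = 117 ✓

117 = 6² + 9²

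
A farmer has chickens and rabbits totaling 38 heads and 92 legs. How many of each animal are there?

Let c = chickens, r = rabbits.
Heads: c + r = 38
Legs: 2c + 4r = 92
From the first equation, c = 38 - r. Substitute:
2(38 - r) + 4r = 92
76 + 2r = 92
r = (92 - 76)/2 = 8
c = 38 - 8 = 30

Chickens: 30, Rabbits: 8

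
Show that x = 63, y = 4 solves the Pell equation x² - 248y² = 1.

Compute x² = 63² = 3969
Compute 248y² = 248·4² = 248·16 = 3968
x² - 248y² = 3969 - 3968 = 1
Since this equals 1, (63, 4) is a solution.

Yes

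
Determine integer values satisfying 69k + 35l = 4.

Step 1: Check solvability.
gcd(69, 35) = 1
Since 1 divides 4, solutions exist.

Step 2: Apply extended Euclidean algorithm to find gcd.
We find integers such that 69*x0 + 35*y0 = 1

Step 3: Scale the particular solution.
Multiply by 4/1 = 4:
k = -4, l = 8

Step 4: Verify.
69*(-4) + 35*(8) = 4 = 4 ✓

k = -4, l = 8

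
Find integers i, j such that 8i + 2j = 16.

Step 1: Check solvability.
gcd(8, 2) = 2
Since 2 divides 16, solutions exist.

Step 2: Apply extended Euclidean algorithm to find gcd.
We find integers such that 8*x0 + 2*y0 = 2

Step 3: Scale the particular solution.
Multiply by 16/2 = 8:
i = 0, j = 8

Step 4: Verify.
8*(0) + 2*(8) = 16 = 16 ✓

i = 0, j = 8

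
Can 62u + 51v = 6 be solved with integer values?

Step 1: Compute gcd(62, 51).
gcd(62, 51) = 1

Step 2: Check divisibility.
Does 1 divide 6? 6 = 1 x 6, so yes.

By the theorem on linear Diophantine equations, 62u + 51v = 6 has integer solutions if and only if gcd(62, 51) divides 6. Since 1 | 6, solutions exist.

Yes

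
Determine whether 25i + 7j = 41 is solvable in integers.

Step 1: Compute gcd(25, 7).
gcd(25, 7) = 1

Step 2: Check divisibility.
Does 1 divide 41? 41 = 1 x 41, so yes.

By the theorem on linear Diophantine equations, 25i + 7j = 41 has integer solutions if and only if gcd(25, 7) divides 41. Since 1 | 41, solutions exist.

Yes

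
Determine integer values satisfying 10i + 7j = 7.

Step 1: Check solvability.
gcd(10, 7) = 1
Since 1 divides 7, solutions exist.

Step 2: Apply extended Euclidean algorithm to find gcd.
We find integers such that 10*x0 + 7*y0 = 1

Step 3: Scale the particular solution.
Multiply by 7/1 = 7:
i = -14, j = 21

Step 4: Verify.
10*(-14) + 7*(21) = 7 = 7 ✓

i = -14, j = 21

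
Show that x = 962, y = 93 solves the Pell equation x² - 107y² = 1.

Compute x² = 962² = 925444
Compute 107y² = 107·93² = 107·8649 = 925443
x² - 107y² = 925444 - 925443 = 1
Since this equals 1, (962, 93) is a solution.

Yes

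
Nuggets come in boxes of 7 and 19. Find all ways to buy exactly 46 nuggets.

We need non-negative integers (x, y) with 7x + 19y = 46.
For each x in 0..6, check if 46 - 7x is a non-negative multiple of 19.
No x yields an integer y ≥ 0.

No solution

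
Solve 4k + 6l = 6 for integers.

Step 1: Check solvability.
gcd(4, 6) = 2
Since 2 divides 6, solutions exist.

Step 2: Apply extended Euclidean algorithm to find gcd.
We find integers such that 4*x0 + 6*y0 = 2

Step 3: Scale the particular solution.
Multiply by 6/2 = 3:
k = -3, l = 3

Step 4: Verify.
4*(-3) + 6*(3) = 6 = 6 ✓

k = -3, l = 3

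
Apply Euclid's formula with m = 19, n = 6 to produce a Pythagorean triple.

a = m² - n² = 19² - 6² = 361 - 36 = 325
b = 2mn = 2·19·6 = 228
c = m² + n² = 361 + 36 = 397
Verify: 325² + 228² = 105625 + 51984 = 157609 = 397² ✓

(325, 228, 397)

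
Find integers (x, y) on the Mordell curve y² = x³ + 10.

Try small integer x values and check whether x³ + 10 is a perfect square.
x = -1: x³ + 10 = -1³ + 10 = -1 + 10 = 9
Is 9 a perfect square? 3² = 9 ✓
So (x, y) = (-1, 3) is a solution.

x = -1, y = 3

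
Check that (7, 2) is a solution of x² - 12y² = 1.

Compute x² = 7² = 49
Compute 12y² = 12·2² = 12·4 = 48
x² - 12y² = 49 - 48 = 1
Since this equals 1, (7, 2) is a solution.

Yes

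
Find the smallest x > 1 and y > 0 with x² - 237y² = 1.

We seek the smallest positive integers (x, y) with x² - 237y² = 1, i.e., x² = 237y² + 1.
Try successive y values:
y = 1: x² = 237·1² + 1 = 238, not a perfect square
y = 2: x² = 237·2² + 1 = 949, not a perfect square
y = 3: x² = 237·3² + 1 = 2134, not a perfect square
... continuing the search (or via continued fractions) ...
y = 14820: x² = 237·14820² + 1 = 52052878801, x = 228151 ✓

Verify: 228151² - 237·14820² = 52052878801 - 52052878800 = 1 ✓

x = 228151, y = 14820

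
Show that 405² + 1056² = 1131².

Compute a² + b²:
405² + 1056² = 164025 + 1115136 = 1279161
Compute c²:
1131² = 1279161
Since 1279161 = 1279161, it is a Pythagorean triple.

Yes, it is a Pythagorean triple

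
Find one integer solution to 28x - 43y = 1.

Step 1: Check solvability.
gcd(28, 43) = 1
Since 1 divides 1, solutions exist.

Step 2: Apply extended Euclidean algorithm to find gcd.
We find integers such that 28*x0 + 43*y0 = 1

Step 3: Scale the particular solution.
Multiply by 1/1 = 1:
x = 20, y = 13

Step 4: Verify.
28*(20) - 43*(13) = 1 = 1 ✓

x = 20, y = 13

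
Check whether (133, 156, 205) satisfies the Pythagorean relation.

Compute a² + b²:
133² + 156² = 17689 + 24336 = 42025
Compute c²:
205² = 42025
Since 42025 = 42025, it is a Pythagorean triple.

Yes, it is a Pythagorean triple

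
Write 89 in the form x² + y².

We need to find integers x, y > 0 such that x² + y² = 89.
Trying x = 5: y² = 89 - 5² = 89 - 25 = 64
y = 8
Check: 5² + 8² = 25 + 64 = 89 ✓

89 = 5² + 8²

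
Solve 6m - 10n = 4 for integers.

Step 1: Check solvability.
gcd(6, 10) = 2
Since 2 divides 4, solutions exist.

Step 2: Apply extended Euclidean algorithm to find gcd.
We find integers such that 6*x0 + 10*y0 = 2

Step 3: Scale the particular solution.
Multiply by 4/2 = 2:
m = 4, n = 2

Step 4: Verify.
6*(4) - 10*(2) = 4 = 4 ✓

m = 4, n = 2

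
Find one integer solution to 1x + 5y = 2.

Step 1: Check solvability.
gcd(1, 5) = 1
Since 1 divides 2, solutions exist.

Step 2: Apply extended Euclidean algorithm to find gcd.
We find integers such that 1*x0 + 5*y0 = 1

Step 3: Scale the particular solution.
Multiply by 2/1 = 2:
x = 2, y = 0

Step 4: Verify.
1*(2) + 5*(0) = 2 = 2 ✓

x = 2, y = 0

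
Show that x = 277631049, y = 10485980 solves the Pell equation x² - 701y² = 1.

Compute x² = 277631049² = 77078999368840401
Compute 701y² = 701·10485980² = 701·109955776560400 = 77078999368840400
x² - 701y² = 77078999368840401 - 77078999368840400 = 1
Since this equals 1, (277631049, 10485980) is a solution.

Yes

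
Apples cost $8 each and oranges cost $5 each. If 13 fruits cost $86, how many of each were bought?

Let a = apples, o = oranges.
a + o = 13
8a + 5o = 86
Substitute o = 13 - a:
8a + 5(13 - a) = 86
(8 - 5)a = 86 - 65
3a = 21
a = 7, o = 13 - 7 = 6

Apples: 7, Oranges: 6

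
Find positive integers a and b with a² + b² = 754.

We need to find integers a, b > 0 such that a² + b² = 754.
Trying a = 5: b² = 754 - 5² = 754 - 25 = 729
b = 27
Check: 5² + 27² = 25 + 729 = 754 ✓

754 = 5² + 27²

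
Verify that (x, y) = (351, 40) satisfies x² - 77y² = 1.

Compute x² = 351² = 123201
Compute 77y² = 77·40² = 77·1600 = 123200
x² - 77y² = 123201 - 123200 = 1
Since this equals 1, (351, 40) is a solution.

Yes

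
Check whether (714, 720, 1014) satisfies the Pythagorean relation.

Compute a² + b²:
714² + 720² = 509796 + 518400 = 1028196
Compute c²:
1014² = 1028196
Since 1028196 = 1028196, it is a Pythagorean triple.

Yes, it is a Pythagorean triple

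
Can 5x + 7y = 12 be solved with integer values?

Step 1: Compute gcd(5, 7).
gcd(5, 7) = 1

Step 2: Check divisibility.
Does 1 divide 12? 12 = 1 x 12, so yes.

By the theorem on linear Diophantine equations, 5x + 7y = 12 has integer solutions if and only if gcd(5, 7) divides 12. Since 1 | 12, solutions exist.

Yes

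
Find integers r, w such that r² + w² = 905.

We need to find integers r, w > 0 such that r² + w² = 905.
Trying r = 8: w² = 905 - 8² = 905 - 64 = 841
w = 29
Check: 8² + 29² = 64 + 841 = 905 ✓

905 = 8² + 29²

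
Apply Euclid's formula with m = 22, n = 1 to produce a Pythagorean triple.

a = m² - n² = 22² - 1² = 484 - 1 = 483
b = 2mn = 2·22·1 = 44
c = m² + n² = 484 + 1 = 485
Verify: 483² + 44² = 233289 + 1936 = 235225 = 485² ✓

(483, 44, 485)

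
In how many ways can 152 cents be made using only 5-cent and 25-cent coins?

We need non-negative integers (x, y) with 5x + 25y = 152.
For each x from 0 to 30, check if (152 - 5x) is a non-negative multiple of 25.
Solutions (x, y): none
Count: 0

0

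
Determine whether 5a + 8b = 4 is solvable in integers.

Step 1: Compute gcd(5, 8).
gcd(5, 8) = 1

Step 2: Check divisibility.
Does 1 divide 4? 4 = 1 x 4, so yes.

By the theorem on linear Diophantine equations, 5a + 8b = 4 has integer solutions if and only if gcd(5, 8) divides 4. Since 1 | 4, solutions exist.

Yes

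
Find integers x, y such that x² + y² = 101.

We need to find integers x, y > 0 such that x² + y² = 101.
Trying x = 1: y² = 101 - 1² = 101 - 1 = 100
y = 10
Check: 1² + 10² = 1 + 100 = 101 ✓

101 = 1² + 10²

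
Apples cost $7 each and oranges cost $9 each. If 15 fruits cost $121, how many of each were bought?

Let a = apples, o = oranges.
a + o = 15
7a + 9o = 121
Substitute o = 15 - a:
7a + 9(15 - a) = 121
(7 - 9)a = 121 - 135
-2a = -14
a = 7, o = 15 - 7 = 8

Apples: 7, Oranges: 8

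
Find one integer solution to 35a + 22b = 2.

Step 1: Check solvability.
gcd(35, 22) = 1
Since 1 divides 2, solutions exist.

Step 2: Apply extended Euclidean algorithm to find gcd.
We find integers such that 35*x0 + 22*y0 = 1

Step 3: Scale the particular solution.
Multiply by 2/1 = 2:
a = -10, b = 16

Step 4: Verify.
35*(-10) + 22*(16) = 2 = 2 ✓

a = -10, b = 16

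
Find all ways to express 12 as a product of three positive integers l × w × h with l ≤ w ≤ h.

Iterate l from 1 to ⌊12^(1/3)⌋. For each l dividing 12, iterate w ≥ l with w dividing 12/l, and set h = 12/(l·w).
Triples found (4): (1×1×12), (1×2×6), (1×3×4), (2×2×3)

(1×1×12), (1×2×6), (1×3×4), (2×2×3)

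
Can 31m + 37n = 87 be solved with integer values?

Step 1: Compute gcd(31, 37).
gcd(31, 37) = 1

Step 2: Check divisibility.
Does 1 divide 87? 87 = 1 x 87, so yes.

By the theorem on linear Diophantine equations, 31m + 37n = 87 has integer solutions if and only if gcd(31, 37) divides 87. Since 1 | 87, solutions exist.

Yes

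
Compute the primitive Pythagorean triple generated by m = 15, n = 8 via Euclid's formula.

a = m² - n² = 225 - 64 = 161
b = 2mn = 2·15·8 = 240
c = m² + n² = 225 + 64 = 289
Verify: 161² + 240² = 25921 + 57600 = 83521 = 289² ✓

(161, 240, 289)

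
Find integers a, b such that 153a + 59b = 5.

Step 1: Check solvability.
gcd(153, 59) = 1
Since 1 divides 5, solutions exist.

Step 2: Apply extended Euclidean algorithm to find gcd.
We find integers such that 153*x0 + 59*y0 = 1

Step 3: Scale the particular solution.
Multiply by 5/1 = 5:
a = 135, b = -350

Step 4: Verify.
153*(135) + 59*(-350) = 5 = 5 ✓

a = 135, b = -350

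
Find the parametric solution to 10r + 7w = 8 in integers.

Step 1: Compute gcd(10, 7) = 1.
Since 1 divides 8, solutions exist.

Step 2: Find a particular solution using extended Euclidean algorithm.
We get r₀ = -16, w₀ = 24.
Check: 10*-16 + 7*24 = 8 = 8 ✓

Step 3: Write the general solution.
r = -16 + (7/1)t = -16 + 7t
w = 24 - (10/1)t = 24 - 10t
for any integer t.

r = -16 + 7t, w = 24 - 10t for integer t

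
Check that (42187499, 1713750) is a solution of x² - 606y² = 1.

Compute x² = 42187499² = 1779785071875001
Compute 606y² = 606·1713750² = 606·2936939062500 = 1779785071875000
x² - 606y² = 1779785071875001 - 1779785071875000 = 1
Since this equals 1, (42187499, 1713750) is a solution.

Yes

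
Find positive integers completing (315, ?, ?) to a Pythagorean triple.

We need the other leg and hypotenuse such that 315² + x² = c².
Take x = 572, c = 653: 315² + 572² = 99225 + 327184 = 426409 = 653² ✓
Triple: (315, 572, 653)

(315, 572, 653)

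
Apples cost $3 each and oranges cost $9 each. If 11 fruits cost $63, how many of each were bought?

Let a = apples, o = oranges.
a + o = 11
3a + 9o = 63
Substitute o = 11 - a:
3a + 9(11 - a) = 63
(3 - 9)a = 63 - 99
-6a = -36
a = 6, o = 11 - 6 = 5

Apples: 6, Oranges: 5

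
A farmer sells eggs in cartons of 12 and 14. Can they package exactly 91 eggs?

We need non-negative a, b with 12a + 14b = 91.
gcd(12, 14) = 2, and 2 does not divide 91.
No integer solutions exist.

No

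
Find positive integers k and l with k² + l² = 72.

We need to find integers k, l > 0 such that k² + l² = 72.
Trying k = 6: l² = 72 - 6² = 72 - 36 = 36
l = 6
Check: 6² + 6² = 36 + 36 = 72 ✓

72 = 6² + 6²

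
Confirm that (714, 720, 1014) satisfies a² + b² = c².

Compute a² + b² = 714² + 720² = 509796 + 518400 = 1028196
Compute c² = 1014² = 1028196
Since 1028196 = 1028196, confirmed.

Yes, it is a Pythagorean triple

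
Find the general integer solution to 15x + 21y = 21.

Step 1: Compute gcd(15, 21) = 3.
Since 3 divides 21, solutions exist.

Step 2: Find a particular solution using extended Euclidean algorithm.
We get x₀ = 21, y₀ = -14.
Check: 15*21 + 21*-14 = 21 = 21 ✓

Step 3: Write the general solution.
x = 21 + (21/3)t = 21 + 7t
y = -14 - (15/3)t = -14 - 5t
for any integer t.

x = 21 + 7t, y = -14 - 5t for integer t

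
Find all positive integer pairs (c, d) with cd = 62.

The positive divisors of 62 are: 1, 2, 31, 62.
Each divisor d gives the pair (d, 62/d):
(1, 62), (2, 31), (31, 2), (62, 1)

(1, 62), (2, 31), (31, 2), (62, 1)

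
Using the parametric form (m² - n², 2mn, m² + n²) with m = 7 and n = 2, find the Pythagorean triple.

a = m² - n² = 49 - 4 = 45
b = 2mn = 2·7·2 = 28
c = m² + n² = 49 + 4 = 53
Verify: 45² + 28² = 2025 + 784 = 2809 = 53² ✓

(45, 28, 53)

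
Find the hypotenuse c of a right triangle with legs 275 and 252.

c² = a² + b² = 275² + 252² = 75625 + 63504 = 139129
c = sqrt(139129) = 373

373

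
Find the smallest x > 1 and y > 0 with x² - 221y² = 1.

We seek the smallest positive integers (x, y) with x² - 221y² = 1, i.e., x² = 221y² + 1.
Try successive y values:
y = 1: x² = 221·1² + 1 = 222, not a perfect square
y = 2: x² = 221·2² + 1 = 885, not a perfect square
y = 3: x² = 221·3² + 1 = 1990, not a perfect square
... continuing the search (or via continued fractions) ...
y = 112: x² = 221·112² + 1 = 2772225, x = 1665 ✓

Verify: 1665² - 221·112² = 2772225 - 2772224 = 1 ✓

x = 1665, y = 112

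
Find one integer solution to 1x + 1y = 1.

Step 1: Check solvability.
gcd(1, 1) = 1
Since 1 divides 1, solutions exist.

Step 2: Apply extended Euclidean algorithm to find gcd.
We find integers such that 1*x0 + 1*y0 = 1

Step 3: Scale the particular solution.
Multiply by 1/1 = 1:
x = 0, y = 1

Step 4: Verify.
1*(0) + 1*(1) = 1 = 1 ✓

x = 0, y = 1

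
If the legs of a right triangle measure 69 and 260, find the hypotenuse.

c² = a² + b² = 69² + 260² = 4761 + 67600 = 72361
c = 269

269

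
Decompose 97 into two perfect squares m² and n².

We need to find integers m, n > 0 such that m² + n² = 97.
Trying m = 4: n² = 97 - 4² = 97 - 16 = 81
n = 9
Check: 4² + 9² = 16 + 81 = 97 ✓

97 = 4² + 9²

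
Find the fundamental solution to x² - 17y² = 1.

We seek the smallest positive integers (x, y) with x² - 17y² = 1, i.e., x² = 17y² + 1.
Try successive y values:
y = 1: x² = 17·1² + 1 = 18, not a perfect square
y = 2: x² = 17·2² + 1 = 69, not a perfect square
y = 3: x² = 17·3² + 1 = 154, not a perfect square
... continuing the search (or via continued fractions) ...
y = 8: x² = 17·8² + 1 = 1089, x = 33 ✓

Verify: 33² - 17·8² = 1089 - 1088 = 1 ✓

x = 33, y = 8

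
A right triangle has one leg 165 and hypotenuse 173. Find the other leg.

b² = c² - a² = 29929 - 27225 = 2704
b = 52

52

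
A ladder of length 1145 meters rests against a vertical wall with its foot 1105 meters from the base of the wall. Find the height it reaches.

The ladder, wall, and ground form a right triangle with hypotenuse 1145 and one leg 1105.
By the Pythagorean theorem: h² = 1145² - 1105² = 1311025 - 1221025 = 90000
h = √90000 = 300 meters

300 meters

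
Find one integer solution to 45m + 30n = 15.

Step 1: Check solvability.
gcd(45, 30) = 15
Since 15 divides 15, solutions exist.

Step 2: Apply extended Euclidean algorithm to find gcd.
We find integers such that 45*x0 + 30*y0 = 15

Step 3: Scale the particular solution.
Multiply by 15/15 = 1:
m = 1, n = -1

Step 4: Verify.
45*(1) + 30*(-1) = 15 = 15 ✓

m = 1, n = -1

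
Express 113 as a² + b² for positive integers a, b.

We need to find integers a, b > 0 such that a² + b² = 113.
Trying a = 7: b² = 113 - 7² = 113 - 49 = 64
b = 8
Check: 7² + 8² = 49 + 64 = 113 ✓

113 = 7² + 8²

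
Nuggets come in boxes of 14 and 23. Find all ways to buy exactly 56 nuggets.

We need non-negative integers (x, y) with 14x + 23y = 56.
For each x in 0..4, check if 56 - 14x is a non-negative multiple of 23.
x = 4: 23y = 0, y = 0 ✓

(4 boxes of 14, 0 boxes of 23)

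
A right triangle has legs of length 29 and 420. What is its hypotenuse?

c² = a² + b² = 29² + 420² = 841 + 176400 = 177241
c = 421

421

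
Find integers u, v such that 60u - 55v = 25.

Step 1: Check solvability.
gcd(60, 55) = 5
Since 5 divides 25, solutions exist.

Step 2: Apply extended Euclidean algorithm to find gcd.
We find integers such that 60*x0 + 55*y0 = 5

Step 3: Scale the particular solution.
Multiply by 25/5 = 5:
u = 5, v = 5

Step 4: Verify.
60*(5) - 55*(5) = 25 = 25 ✓

u = 5, v = 5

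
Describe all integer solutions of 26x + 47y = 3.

Step 1: Compute gcd(26, 47) = 1.
Since 1 divides 3, solutions exist.

Step 2: Find a particular solution using extended Euclidean algorithm.
We get x₀ = -27, y₀ = 15.
Check: 26*-27 + 47*15 = 3 = 3 ✓

Step 3: Write the general solution.
x = -27 + (47/1)t = -27 + 47t
y = 15 - (26/1)t = 15 - 26t
for any integer t.

x = -27 + 47t, y = 15 - 26t for integer t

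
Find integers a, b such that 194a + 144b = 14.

Step 1: Check solvability.
gcd(194, 144) = 2
Since 2 divides 14, solutions exist.

Step 2: Apply extended Euclidean algorithm to find gcd.
We find integers such that 194*x0 + 144*y0 = 2

Step 3: Scale the particular solution.
Multiply by 14/2 = 7:
a = -161, b = 217

Step 4: Verify.
194*(-161) + 144*(217) = 14 = 14 ✓

a = -161, b = 217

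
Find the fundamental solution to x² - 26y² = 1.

We seek the smallest positive integers (x, y) with x² - 26y² = 1, i.e., x² = 26y² + 1.
Try successive y values:
y = 1: x² = 26·1² + 1 = 27, not a perfect square
y = 2: x² = 26·2² + 1 = 105, not a perfect square
y = 3: x² = 26·3² + 1 = 235, not a perfect square
... continuing the search (or via continued fractions) ...
y = 10: x² = 26·10² + 1 = 2601, x = 51 ✓

Verify: 51² - 26·10² = 2601 - 2600 = 1 ✓

x = 51, y = 10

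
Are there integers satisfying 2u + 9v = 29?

Step 1: Compute gcd(2, 9).
gcd(2, 9) = 1

Step 2: Check divisibility.
Does 1 divide 29? 29 = 1 x 29, so yes.

By the theorem on linear Diophantine equations, 2u + 9v = 29 has integer solutions if and only if gcd(2, 9) divides 29. Since 1 | 29, solutions exist.

Yes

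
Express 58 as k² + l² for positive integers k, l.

We need to find integers k, l > 0 such that k² + l² = 58.
Trying k = 3: l² = 58 - 3² = 58 - 9 = 49
l = 7
Check: 3² + 7² = 9 + 49 = 58 ✓

58 = 3² + 7²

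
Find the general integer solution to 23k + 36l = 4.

Step 1: Compute gcd(23, 36) = 1.
Since 1 divides 4, solutions exist.

Step 2: Find a particular solution using extended Euclidean algorithm.
We get k₀ = 44, l₀ = -28.
Check: 23*44 + 36*-28 = 4 = 4 ✓

Step 3: Write the general solution.
k = 44 + (36/1)t = 44 + 36t
l = -28 - (23/1)t = -28 - 23t
for any integer t.

k = 44 + 36t, l = -28 - 23t for integer t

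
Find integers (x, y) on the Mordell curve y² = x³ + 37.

Try small integer x values and check whether x³ + 37 is a perfect square.
x = -1: x³ + 37 = -1³ + 37 = -1 + 37 = 36
Is 36 a perfect square? 6² = 36 ✓
So (x, y) = (-1, -6) is a solution.

x = -1, y = -6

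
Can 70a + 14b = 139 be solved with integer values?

Step 1: Compute gcd(70, 14).
gcd(70, 14) = 14

Step 2: Check divisibility.
Does 14 divide 139? 139 = 14 x 9 + 13, so no.

By the theorem on linear Diophantine equations, 70a + 14b = 139 has integer solutions if and only if gcd(70, 14) divides 139. Since 14 does not divide 139, no solutions exist.

No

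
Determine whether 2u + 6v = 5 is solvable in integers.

Step 1: Compute gcd(2, 6).
gcd(2, 6) = 2

Step 2: Check divisibility.
Does 2 divide 5? 5 = 2 x 2 + 1, so no.

By the theorem on linear Diophantine equations, 2u + 6v = 5 has integer solutions if and only if gcd(2, 6) divides 5. Since 2 does not divide 5, no solutions exist.

No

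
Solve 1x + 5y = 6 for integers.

Step 1: Check solvability.
gcd(1, 5) = 1
Since 1 divides 6, solutions exist.

Step 2: Apply extended Euclidean algorithm to find gcd.
We find integers such that 1*x0 + 5*y0 = 1

Step 3: Scale the particular solution.
Multiply by 6/1 = 6:
x = 6, y = 0

Step 4: Verify.
1*(6) + 5*(0) = 6 = 6 ✓

x = 6, y = 0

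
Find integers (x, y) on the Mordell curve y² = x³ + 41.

Try small integer x values and check whether x³ + 41 is a perfect square.
x = 2: x³ + 41 = 2³ + 41 = 8 + 41 = 49
Is 49 a perfect square? 7² = 49 ✓
So (x, y) = (2, -7) is a solution.

x = 2, y = -7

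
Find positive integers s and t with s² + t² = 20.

We need to find integers s, t > 0 such that s² + t² = 20.
Trying s = 2: t² = 20 - 2² = 20 - 4 = 16
t = 4
Check: 2² + 4² = 4 + 16 = 20 ✓

20 = 2² + 4²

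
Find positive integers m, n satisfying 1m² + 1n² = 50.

Try small values of m and check whether (50 - 1m²)/1 is a perfect square.
m = 7: 1·7² = 49, so 1n² = 50 - 49 = 1, giving n² = 1, n = 1.
Check: 1·7² + 1·1² = 49 + 1 = 50 ✓

m = 7, n = 1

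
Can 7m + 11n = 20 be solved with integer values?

Step 1: Compute gcd(7, 11).
gcd(7, 11) = 1

Step 2: Check divisibility.
Does 1 divide 20? 20 = 1 x 20, so yes.

By the theorem on linear Diophantine equations, 7m + 11n = 20 has integer solutions if and only if gcd(7, 11) divides 20. Since 1 | 20, solutions exist.

Yes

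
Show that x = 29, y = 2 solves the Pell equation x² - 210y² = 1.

Compute x² = 29² = 841
Compute 210y² = 210·2² = 210·4 = 840
x² - 210y² = 841 - 840 = 1
Since this equals 1, (29, 2) is a solution.

Yes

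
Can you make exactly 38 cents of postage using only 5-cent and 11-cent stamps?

We need non-negative x, y with 5x + 11y = 38.
gcd(5, 11) = 1 divides 38, so integer solutions exist.
Search for a non-negative one: x = 1 gives 11y = 38 - 5 = 33, so y = 3.
Check: 5·1 + 11·3 = 38 ✓

Yes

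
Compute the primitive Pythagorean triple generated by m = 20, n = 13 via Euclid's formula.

a = m² - n² = 400 - 169 = 231
b = 2mn = 2·20·13 = 520
c = m² + n² = 400 + 169 = 569
Verify: 231² + 520² = 53361 + 270400 = 323761 = 569² ✓

(231, 520, 569)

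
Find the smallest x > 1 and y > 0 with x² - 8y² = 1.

We seek the smallest positive integers (x, y) with x² - 8y² = 1, i.e., x² = 8y² + 1.
Try successive y values:
y = 1: x² = 8·1² + 1 = 9, x = 3 ✓

Verify: 3² - 8·1² = 9 - 8 = 1 ✓

x = 3, y = 1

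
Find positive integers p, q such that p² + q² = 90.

Search for p with 90 - p² a perfect square.
p = 3: 90 - 3² = 90 - 9 = 81 = 9² ✓
So p = 3, q = 9.

p = 3, q = 9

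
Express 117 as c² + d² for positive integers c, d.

We need to find integers c, d > 0 such that c² + d² = 117.
Trying c = 6: d² = 117 - 6² = 117 - 36 = 81
d = 9
Check: 6² + 9² = 36 + 81 = 117 ✓

117 = 6² + 9²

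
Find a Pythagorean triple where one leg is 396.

We need the other leg and hypotenuse such that 396² + x² = c².
Take x = 203, c = 445: 396² + 203² = 156816 + 41209 = 198025 = 445² ✓
Triple: (203, 396, 445)

(203, 396, 445)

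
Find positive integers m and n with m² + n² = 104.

We need to find integers m, n > 0 such that m² + n² = 104.
Trying m = 2: n² = 104 - 2² = 104 - 4 = 100
n = 10
Check: 2² + 10² = 4 + 100 = 104 ✓

104 = 2² + 10²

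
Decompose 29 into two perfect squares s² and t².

We need to find integers s, t > 0 such that s² + t² = 29.
Trying s = 2: t² = 29 - 2² = 29 - 4 = 25
t = 5
Check: 2² + 5² = 4 + 25 = 29 ✓

29 = 2² + 5²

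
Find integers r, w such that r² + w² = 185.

We need to find integers r, w > 0 such that r² + w² = 185.
Trying r = 4: w² = 185 - 4² = 185 - 16 = 169
w = 13
Check: 4² + 13² = 16 + 169 = 185 ✓

185 = 4² + 13²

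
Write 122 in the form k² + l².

We need to find integers k, l > 0 such that k² + l² = 122.
Trying k = 1: l² = 122 - 1² = 122 - 1 = 121
l = 11
Check: 1² + 11² = 1 + 121 = 122 ✓

122 = 1² + 11²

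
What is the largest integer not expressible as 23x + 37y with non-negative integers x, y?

For two coprime denominations a and b, the Frobenius number (largest value not representable as a non-negative combination) is ab - a - b.
Here gcd(23, 37) = 1, so they are coprime.
F(23, 37) = 23·37 - 23 - 37 = 851 - 60 = 791

791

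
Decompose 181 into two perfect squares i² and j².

We need to find integers i, j > 0 such that i² + j² = 181.
Trying i = 9: j² = 181 - 9² = 181 - 81 = 100
j = 10
Check: 9² + 10² = 81 + 100 = 181 ✓

181 = 9² + 10²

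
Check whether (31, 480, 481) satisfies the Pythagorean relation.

Compute a² + b²:
31² + 480² = 961 + 230400 = 231361
Compute c²:
481² = 231361
Since 231361 = 231361, it is a Pythagorean triple.

Yes, it is a Pythagorean triple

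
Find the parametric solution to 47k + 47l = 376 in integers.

Step 1: Compute gcd(47, 47) = 47.
Since 47 divides 376, solutions exist.

Step 2: Find a particular solution using extended Euclidean algorithm.
We get k₀ = 0, l₀ = 8.
Check: 47*0 + 47*8 = 376 = 376 ✓

Step 3: Write the general solution.
k = 0 + (47/47)t = 0 + 1t
l = 8 - (47/47)t = 8 - 1t
for any integer t.

k = 0 + 1t, l = 8 - 1t for integer t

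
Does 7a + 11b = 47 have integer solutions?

Step 1: Compute gcd(7, 11).
gcd(7, 11) = 1

Step 2: Check divisibility.
Does 1 divide 47? 47 = 1 x 47, so yes.

By the theorem on linear Diophantine equations, 7a + 11b = 47 has integer solutions if and only if gcd(7, 11) divides 47. Since 1 | 47, solutions exist.

Yes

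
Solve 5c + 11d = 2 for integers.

Step 1: Check solvability.
gcd(5, 11) = 1
Since 1 divides 2, solutions exist.

Step 2: Apply extended Euclidean algorithm to find gcd.
We find integers such that 5*x0 + 11*y0 = 1

Step 3: Scale the particular solution.
Multiply by 2/1 = 2:
c = -4, d = 2

Step 4: Verify.
5*(-4) + 11*(2) = 2 = 2 ✓

c = -4, d = 2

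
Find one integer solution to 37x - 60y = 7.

Step 1: Check solvability.
gcd(37, 60) = 1
Since 1 divides 7, solutions exist.

Step 2: Apply extended Euclidean algorithm to find gcd.
We find integers such that 37*x0 + 60*y0 = 1

Step 3: Scale the particular solution.
Multiply by 7/1 = 7:
x = 91, y = 56

Step 4: Verify.
37*(91) - 60*(56) = 7 = 7 ✓

x = 91, y = 56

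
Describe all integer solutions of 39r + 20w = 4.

Step 1: Compute gcd(39, 20) = 1.
Since 1 divides 4, solutions exist.

Step 2: Find a particular solution using extended Euclidean algorithm.
We get r₀ = -4, w₀ = 8.
Check: 39*-4 + 20*8 = 4 = 4 ✓

Step 3: Write the general solution.
r = -4 + (20/1)t = -4 + 20t
w = 8 - (39/1)t = 8 - 39t
for any integer t.

r = -4 + 20t, w = 8 - 39t for integer t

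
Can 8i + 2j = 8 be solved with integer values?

Step 1: Compute gcd(8, 2).
gcd(8, 2) = 2

Step 2: Check divisibility.
Does 2 divide 8? 8 = 2 x 4, so yes.

By the theorem on linear Diophantine equations, 8i + 2j = 8 has integer solutions if and only if gcd(8, 2) divides 8. Since 2 | 8, solutions exist.

Yes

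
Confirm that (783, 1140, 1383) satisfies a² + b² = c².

Compute a² + b² = 783² + 1140² = 613089 + 1299600 = 1912689
Compute c² = 1383² = 1912689
Since 1912689 = 1912689, confirmed.

Yes, it is a Pythagorean triple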